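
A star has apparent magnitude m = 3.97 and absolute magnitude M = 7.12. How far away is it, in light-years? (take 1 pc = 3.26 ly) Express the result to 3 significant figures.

d ≈ 7.64 ly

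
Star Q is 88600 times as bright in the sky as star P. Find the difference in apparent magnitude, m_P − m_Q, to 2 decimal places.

m_P − m_Q ≈ 12.37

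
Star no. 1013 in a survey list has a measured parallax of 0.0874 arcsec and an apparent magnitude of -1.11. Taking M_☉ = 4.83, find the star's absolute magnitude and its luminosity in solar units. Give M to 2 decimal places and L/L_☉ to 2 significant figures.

M ≈ -1.40; L/L_☉ ≈ 310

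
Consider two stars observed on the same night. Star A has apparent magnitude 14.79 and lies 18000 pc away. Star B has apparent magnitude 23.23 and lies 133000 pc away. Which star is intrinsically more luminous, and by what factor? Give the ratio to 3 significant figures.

Star A is more luminous, by a factor of 43.5.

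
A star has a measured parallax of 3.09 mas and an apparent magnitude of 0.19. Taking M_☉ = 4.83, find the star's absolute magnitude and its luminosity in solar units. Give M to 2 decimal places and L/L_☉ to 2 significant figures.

d = 1/p = 1000/3.09 mas = 323.6 pc
M = m − 5 log₁₀ d + 5 = 0.19 − 5·2.5100 + 5 = -7.360
M − M_☉ = -7.360 − 4.83 = -12.190
L/L_☉ = 10^(−0.4 × -12.190) = 75180

M ≈ -7.36; L/L_☉ ≈ 75000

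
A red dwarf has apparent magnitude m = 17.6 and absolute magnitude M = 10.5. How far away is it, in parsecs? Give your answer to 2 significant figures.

μ = m − M = 7.100
m − M = 5 log₁₀ d − 5
log₁₀ d = (m − M)/5 + 1 = 2.4200
d = 10^2.4200 = 263.0 pc

d ≈ 260 pc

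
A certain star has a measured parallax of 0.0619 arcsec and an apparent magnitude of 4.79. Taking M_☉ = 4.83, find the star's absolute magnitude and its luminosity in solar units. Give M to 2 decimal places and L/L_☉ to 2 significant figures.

d = 1/p = 1/0.0619″ = 16.16 pc
M = m − 5 log₁₀ d + 5 = 4.79 − 5·1.2083 + 5 = 3.748
M − M_☉ = 3.748 − 4.83 = -1.082
L/L_☉ = 10^(−0.4 × -1.082) = 2.708

M ≈ 3.75; L/L_☉ ≈ 2.7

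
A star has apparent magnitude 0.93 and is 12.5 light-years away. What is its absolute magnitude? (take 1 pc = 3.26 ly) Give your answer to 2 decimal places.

M ≈ 3.01

d = 12.5 ly / 3.26 = 3.834 pc
5 log₁₀(d/10 pc) = 5 log₁₀(3.834) − 5 = -2.082
M = m − 5 log₁₀(d/10) = 0.93 + 2.082 = 3.012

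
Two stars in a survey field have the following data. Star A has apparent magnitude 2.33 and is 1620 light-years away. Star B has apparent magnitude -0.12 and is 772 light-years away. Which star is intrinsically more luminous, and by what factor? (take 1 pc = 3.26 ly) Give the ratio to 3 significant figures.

Star A: d = 1620 ly / 3.26 = 496.9 pc
Star A: M = m − 5 log₁₀ d + 5 = 2.33 − 5·2.6963 + 5 = -6.151
Star B: d = 772 ly / 3.26 = 236.8 pc
Star B: M = m − 5 log₁₀ d + 5 = -0.12 − 5·2.3744 + 5 = -6.992
ΔM = M_A − M_B = -6.151 − (-6.992) = 0.841; smaller M is more luminous → Star B.
L ratio = 10^(0.4 |ΔM|) = 10^0.336 = 2.169

Star B is more luminous, by a factor of 2.17.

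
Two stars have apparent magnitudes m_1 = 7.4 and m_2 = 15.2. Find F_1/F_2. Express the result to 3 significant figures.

F_1/F_2 ≈ 1320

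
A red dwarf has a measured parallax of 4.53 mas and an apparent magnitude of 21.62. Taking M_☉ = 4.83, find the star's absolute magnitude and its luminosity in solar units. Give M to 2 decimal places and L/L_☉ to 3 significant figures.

M ≈ 14.90; L/L_☉ ≈ 9.37×10^-5

d = 1/p = 1000/4.53 mas = 220.8 pc
M = m − 5 log₁₀ d + 5 = 21.62 − 5·2.3439 + 5 = 14.900
M − M_☉ = 14.900 − 4.83 = 10.070
L/L_☉ = 10^(−0.4 × 10.070) = 9.371×10^-5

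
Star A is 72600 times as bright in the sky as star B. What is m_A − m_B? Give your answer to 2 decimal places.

Pogson: Δm = −2.5 log₁₀(ratio) = −2.5 log₁₀(72600) = −2.5 × 4.8609 = -12.152
Star A is brighter, so it has the smaller magnitude: the difference is negative.

m_A − m_B ≈ -12.15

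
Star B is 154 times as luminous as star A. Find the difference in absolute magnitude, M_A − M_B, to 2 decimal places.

Pogson: ΔM = −2.5 log₁₀(ratio) = −2.5 log₁₀(154) = −2.5 × 2.1875 = -5.469
Star B is brighter so has the smaller magnitude: M_A − M_B is positive.

M_A − M_B ≈ 5.47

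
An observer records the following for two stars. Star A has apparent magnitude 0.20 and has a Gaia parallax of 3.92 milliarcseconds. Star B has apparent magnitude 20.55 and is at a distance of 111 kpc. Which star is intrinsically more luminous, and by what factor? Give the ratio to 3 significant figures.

Star A is more luminous, by a factor of 729.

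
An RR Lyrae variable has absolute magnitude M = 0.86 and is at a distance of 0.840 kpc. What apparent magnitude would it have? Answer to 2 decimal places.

d = 0.840 kpc = 840.0 pc
m = M + 5 log₁₀ d − 5 = 0.86 + 5·2.9243 − 5 = 10.481

m ≈ 10.48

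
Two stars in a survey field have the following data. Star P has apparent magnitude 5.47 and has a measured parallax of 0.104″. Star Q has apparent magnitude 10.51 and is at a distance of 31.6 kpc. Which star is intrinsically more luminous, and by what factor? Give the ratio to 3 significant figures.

Star Q is more luminous, by a factor of 104000.

Star P: d = 1/p = 1/0.104″ = 9.615 pc
Star P: M = m − 5 log₁₀ d + 5 = 5.47 − 5·0.9830 + 5 = 5.555
Star Q: d = 31.6 kpc = 31600 pc
Star Q: M = m − 5 log₁₀ d + 5 = 10.51 − 5·4.4997 + 5 = -6.988
ΔM = M_P − M_Q = 5.555 − (-6.988) = 12.544; smaller M is more luminous → Star Q.
L ratio = 10^(0.4 |ΔM|) = 10^5.017 = 104100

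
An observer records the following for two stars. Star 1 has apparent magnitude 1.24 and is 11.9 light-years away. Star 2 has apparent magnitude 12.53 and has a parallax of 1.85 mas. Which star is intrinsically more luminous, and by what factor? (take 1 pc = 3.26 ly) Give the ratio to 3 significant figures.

Star 1: d = 11.9 ly / 3.26 = 3.650 pc
Star 1: M = m − 5 log₁₀ d + 5 = 1.24 − 5·0.5623 + 5 = 3.428
Star 2: p = 1.85 mas = 1.85×10^-3″ → d = 1/p = 540.5 pc
Star 2: M = m − 5 log₁₀ d + 5 = 12.53 − 5·2.7328 + 5 = 3.866
ΔM = M_1 − M_2 = 3.428 − (3.866) = -0.438; smaller M is more luminous → Star 1.
L ratio = 10^(0.4 |ΔM|) = 10^0.175 = 1.496

Star 1 is more luminous, by a factor of 1.50.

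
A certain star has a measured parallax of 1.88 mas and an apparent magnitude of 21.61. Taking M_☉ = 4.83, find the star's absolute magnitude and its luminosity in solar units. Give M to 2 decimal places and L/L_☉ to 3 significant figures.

M ≈ 12.98; L/L_☉ ≈ 5.49×10^-4

d = 1/p = 1000/1.88 mas = 531.9 pc
M = m − 5 log₁₀ d + 5 = 21.61 − 5·2.7258 + 5 = 12.981
M − M_☉ = 12.981 − 4.83 = 8.151
L/L_☉ = 10^(−0.4 × 8.151) = 5.491×10^-4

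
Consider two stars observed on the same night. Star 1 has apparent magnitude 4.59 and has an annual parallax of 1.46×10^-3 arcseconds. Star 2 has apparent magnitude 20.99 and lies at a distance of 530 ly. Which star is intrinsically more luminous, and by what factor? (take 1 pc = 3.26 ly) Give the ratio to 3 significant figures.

Star 1: d = 1/p = 1/1.46×10^-3″ = 684.9 pc
Star 1: M = m − 5 log₁₀ d + 5 = 4.59 − 5·2.8356 + 5 = -4.588
Star 2: d = 530 ly / 3.26 = 162.6 pc
Star 2: M = m − 5 log₁₀ d + 5 = 20.99 − 5·2.2111 + 5 = 14.935
ΔM = M_1 − M_2 = -4.588 − (14.935) = -19.523; smaller M is more luminous → Star 1.
L ratio = 10^(0.4 |ΔM|) = 10^7.809 = 6.444×10^7

Star 1 is more luminous, by a factor of 6.44×10^7.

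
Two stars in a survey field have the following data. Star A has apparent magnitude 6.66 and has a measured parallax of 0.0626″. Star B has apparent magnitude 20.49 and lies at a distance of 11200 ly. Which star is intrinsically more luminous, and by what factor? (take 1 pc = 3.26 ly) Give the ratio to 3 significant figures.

Star A is more luminous, by a factor of 7.36.

Star A: d = 1/p = 1/0.0626″ = 15.97 pc
Star A: M = m − 5 log₁₀ d + 5 = 6.66 − 5·1.2034 + 5 = 5.643
Star B: d = 11200 ly / 3.26 = 3436 pc
Star B: M = m − 5 log₁₀ d + 5 = 20.49 − 5·3.5360 + 5 = 7.810
ΔM = M_A − M_B = 5.643 − (7.810) = -2.167; smaller M is more luminous → Star A.
L ratio = 10^(0.4 |ΔM|) = 10^0.867 = 7.360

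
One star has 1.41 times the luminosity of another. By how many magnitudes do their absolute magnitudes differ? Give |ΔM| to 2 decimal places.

|ΔM| ≈ 0.37

Pogson: ΔM = −2.5 log₁₀(ratio) = −2.5 log₁₀(1.41) = −2.5 × 0.1492 = -0.373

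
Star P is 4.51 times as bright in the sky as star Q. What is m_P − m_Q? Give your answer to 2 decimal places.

m_P − m_Q ≈ -1.64

Pogson: Δm = −2.5 log₁₀(ratio) = −2.5 log₁₀(4.51) = −2.5 × 0.6542 = -1.635
Star P is brighter, so it has the smaller magnitude: the difference is negative.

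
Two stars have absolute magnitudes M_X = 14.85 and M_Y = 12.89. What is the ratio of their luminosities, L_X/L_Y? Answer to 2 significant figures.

ΔM = M_X − M_Y = 1.96
L_X/L_Y = 10^(−0.4 ΔM) = 10^-0.784 = 0.1644

L_X/L_Y ≈ 0.16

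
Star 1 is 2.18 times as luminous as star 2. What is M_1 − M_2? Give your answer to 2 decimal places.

M_1 − M_2 ≈ -0.85

Pogson: ΔM = −2.5 log₁₀(ratio) = −2.5 log₁₀(2.18) = −2.5 × 0.3385 = -0.846
Star 1 is brighter, so it has the smaller magnitude: the difference is negative.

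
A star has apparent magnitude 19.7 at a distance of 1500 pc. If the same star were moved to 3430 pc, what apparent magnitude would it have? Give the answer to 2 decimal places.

m ≈ 21.50

Flux ∝ 1/d², so Δm = 5 log₁₀(d₂/d₁) = 5 log₁₀(3430/1500) = 1.796
m₂ = m₁ + Δm = 19.7 + (1.796) = 21.496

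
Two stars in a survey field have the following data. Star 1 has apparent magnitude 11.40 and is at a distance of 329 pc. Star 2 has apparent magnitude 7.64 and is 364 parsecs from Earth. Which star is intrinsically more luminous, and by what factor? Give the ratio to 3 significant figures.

Star 2 is more luminous, by a factor of 39.1.

Star 1: M = m − 5 log₁₀ d + 5 = 11.40 − 5·2.5172 + 5 = 3.814
Star 2: M = m − 5 log₁₀ d + 5 = 7.64 − 5·2.5611 + 5 = -0.166
ΔM = M_1 − M_2 = 3.814 − (-0.166) = 3.980; smaller M is more luminous → Star 2.
L ratio = 10^(0.4 |ΔM|) = 10^1.592 = 39.07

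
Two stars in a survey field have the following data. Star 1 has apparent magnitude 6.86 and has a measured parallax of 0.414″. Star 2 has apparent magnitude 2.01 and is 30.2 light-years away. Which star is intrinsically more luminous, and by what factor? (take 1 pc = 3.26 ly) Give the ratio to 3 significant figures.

Star 1: d = 1/p = 1/0.414″ = 2.415 pc
Star 1: M = m − 5 log₁₀ d + 5 = 6.86 − 5·0.3830 + 5 = 9.945
Star 2: d = 30.2 ly / 3.26 = 9.264 pc
Star 2: M = m − 5 log₁₀ d + 5 = 2.01 − 5·0.9668 + 5 = 2.176
ΔM = M_1 − M_2 = 9.945 − (2.176) = 7.769; smaller M is more luminous → Star 2.
L ratio = 10^(0.4 |ΔM|) = 10^3.108 = 1281

Star 2 is more luminous, by a factor of 1280.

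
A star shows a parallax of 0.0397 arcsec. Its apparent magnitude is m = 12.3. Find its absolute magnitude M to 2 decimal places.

M ≈ 10.29

d = 1/p = 1/0.0397″ = 25.19 pc
5 log₁₀(d/10 pc) = 5 log₁₀(25.19) − 5 = 2.006
M = m − 5 log₁₀(d/10) = 12.3 − 2.006 = 10.294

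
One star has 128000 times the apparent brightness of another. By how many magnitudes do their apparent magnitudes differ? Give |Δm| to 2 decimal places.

|Δm| ≈ 12.77

Pogson: Δm = −2.5 log₁₀(ratio) = −2.5 log₁₀(128000) = −2.5 × 5.1072 = -12.768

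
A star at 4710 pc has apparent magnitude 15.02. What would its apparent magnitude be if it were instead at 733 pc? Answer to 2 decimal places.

Flux ∝ 1/d², so Δm = 5 log₁₀(d₂/d₁) = 5 log₁₀(733/4710) = -4.040
m₂ = m₁ + Δm = 15.02 + (-4.040) = 10.980

m ≈ 10.98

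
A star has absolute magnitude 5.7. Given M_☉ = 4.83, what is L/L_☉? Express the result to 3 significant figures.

L/L_☉ ≈ 0.449

M − M_☉ = 5.7 − 4.83 = 0.870
L/L_☉ = 10^(−0.4 (M − M_☉)) = 10^-0.348 = 0.4487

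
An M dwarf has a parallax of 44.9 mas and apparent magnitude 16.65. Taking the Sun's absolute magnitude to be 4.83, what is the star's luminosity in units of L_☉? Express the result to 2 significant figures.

L/L_☉ ≈ 9.3×10^-5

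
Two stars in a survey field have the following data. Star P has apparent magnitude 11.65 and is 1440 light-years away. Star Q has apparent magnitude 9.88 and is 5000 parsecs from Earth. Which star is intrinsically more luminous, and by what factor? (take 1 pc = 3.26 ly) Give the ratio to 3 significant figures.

Star Q is more luminous, by a factor of 654.

Star P: d = 1440 ly / 3.26 = 441.7 pc
Star P: M = m − 5 log₁₀ d + 5 = 11.65 − 5·2.6451 + 5 = 3.424
Star Q: M = m − 5 log₁₀ d + 5 = 9.88 − 5·3.6990 + 5 = -3.615
ΔM = M_P − M_Q = 3.424 − (-3.615) = 7.039; smaller M is more luminous → Star Q.
L ratio = 10^(0.4 |ΔM|) = 10^2.816 = 654.1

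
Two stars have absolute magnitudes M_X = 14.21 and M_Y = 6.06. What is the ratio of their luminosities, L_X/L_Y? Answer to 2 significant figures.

ΔM = M_X − M_Y = 8.15
L_X/L_Y = 10^(−0.4 ΔM) = 10^-3.260 = 5.495×10^-4

L_X/L_Y ≈ 5.5×10^-4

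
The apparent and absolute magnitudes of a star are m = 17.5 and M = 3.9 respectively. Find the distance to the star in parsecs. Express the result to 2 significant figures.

d ≈ 5200 pc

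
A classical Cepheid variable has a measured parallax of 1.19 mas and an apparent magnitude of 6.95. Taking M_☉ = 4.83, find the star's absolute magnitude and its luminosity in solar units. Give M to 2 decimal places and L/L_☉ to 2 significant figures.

d = 1/p = 1000/1.19 mas = 840.3 pc
M = m − 5 log₁₀ d + 5 = 6.95 − 5·2.9245 + 5 = -2.672
M − M_☉ = -2.672 − 4.83 = -7.502
L/L_☉ = 10^(−0.4 × -7.502) = 1002

M ≈ -2.67; L/L_☉ ≈ 1000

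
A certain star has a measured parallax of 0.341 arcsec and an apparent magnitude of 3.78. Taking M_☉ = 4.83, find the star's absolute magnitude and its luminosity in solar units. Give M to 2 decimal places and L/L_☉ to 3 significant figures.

M ≈ 6.44; L/L_☉ ≈ 0.226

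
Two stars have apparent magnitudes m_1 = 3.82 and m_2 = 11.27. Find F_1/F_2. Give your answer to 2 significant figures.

F_1/F_2 ≈ 950

Magnitude difference = -7.45
Flux ratio = 10^(−0.4 Δm) = 10^(−0.4 × -7.45) = 10^2.980 = 955.0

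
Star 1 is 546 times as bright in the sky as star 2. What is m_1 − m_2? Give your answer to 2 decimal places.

Pogson: Δm = −2.5 log₁₀(ratio) = −2.5 log₁₀(546) = −2.5 × 2.7372 = -6.843
Star 1 is brighter, so it has the smaller magnitude: the difference is negative.

m_1 − m_2 ≈ -6.84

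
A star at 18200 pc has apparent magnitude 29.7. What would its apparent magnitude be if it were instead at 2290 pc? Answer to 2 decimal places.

Flux ∝ 1/d², so Δm = 5 log₁₀(d₂/d₁) = 5 log₁₀(2290/18200) = -4.501
m₂ = m₁ + Δm = 29.7 + (-4.501) = 25.199

m ≈ 25.20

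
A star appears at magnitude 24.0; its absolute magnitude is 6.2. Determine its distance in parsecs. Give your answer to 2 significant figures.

μ = m − M = 17.800
m − M = 5 log₁₀ d − 5
log₁₀ d = (m − M)/5 + 1 = 4.5600
d = 10^4.5600 = 36310 pc

d ≈ 36000 pc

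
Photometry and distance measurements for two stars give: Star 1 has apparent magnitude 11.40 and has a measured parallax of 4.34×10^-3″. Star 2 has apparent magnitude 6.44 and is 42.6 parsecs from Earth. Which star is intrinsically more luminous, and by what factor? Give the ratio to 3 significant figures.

Star 1: d = 1/p = 1/4.34×10^-3″ = 230.4 pc
Star 1: M = m − 5 log₁₀ d + 5 = 11.40 − 5·2.3625 + 5 = 4.587
Star 2: M = m − 5 log₁₀ d + 5 = 6.44 − 5·1.6294 + 5 = 3.293
ΔM = M_1 − M_2 = 4.587 − (3.293) = 1.294; smaller M is more luminous → Star 2.
L ratio = 10^(0.4 |ΔM|) = 10^0.518 = 3.295

Star 2 is more luminous, by a factor of 3.29.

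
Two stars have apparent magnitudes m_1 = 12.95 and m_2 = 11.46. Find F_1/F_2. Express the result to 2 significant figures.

Δm = 12.95 − (11.46) = 1.49
Flux ratio = 10^(−0.4 Δm) = 10^(−0.4 × 1.49) = 10^-0.596 = 0.2535

F_1/F_2 ≈ 0.25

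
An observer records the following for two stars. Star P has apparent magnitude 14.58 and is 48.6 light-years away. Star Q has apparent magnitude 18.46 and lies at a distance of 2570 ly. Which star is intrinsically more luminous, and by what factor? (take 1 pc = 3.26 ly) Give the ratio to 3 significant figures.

Star P: d = 48.6 ly / 3.26 = 14.91 pc
Star P: M = m − 5 log₁₀ d + 5 = 14.58 − 5·1.1734 + 5 = 13.713
Star Q: d = 2570 ly / 3.26 = 788.3 pc
Star Q: M = m − 5 log₁₀ d + 5 = 18.46 − 5·2.8967 + 5 = 8.976
ΔM = M_P − M_Q = 13.713 − (8.976) = 4.736; smaller M is more luminous → Star Q.
L ratio = 10^(0.4 |ΔM|) = 10^1.895 = 78.45

Star Q is more luminous, by a factor of 78.5.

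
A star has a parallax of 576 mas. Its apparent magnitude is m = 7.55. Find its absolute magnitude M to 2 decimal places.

M ≈ 11.35

p = 576 mas = 0.576″ → d = 1/p = 1.736 pc
5 log₁₀(d/10 pc) = 5 log₁₀(1.736) − 5 = -3.802
M = m − 5 log₁₀(d/10) = 7.55 + 3.802 = 11.352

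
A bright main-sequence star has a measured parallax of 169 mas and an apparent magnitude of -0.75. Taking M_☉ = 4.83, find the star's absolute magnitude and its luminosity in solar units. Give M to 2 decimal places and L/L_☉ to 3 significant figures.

d = 1/p = 1000/169 mas = 5.917 pc
M = m − 5 log₁₀ d + 5 = -0.75 − 5·0.7721 + 5 = 0.389
M − M_☉ = 0.389 − 4.83 = -4.441
L/L_☉ = 10^(−0.4 × -4.441) = 59.73

M ≈ 0.39; L/L_☉ ≈ 59.7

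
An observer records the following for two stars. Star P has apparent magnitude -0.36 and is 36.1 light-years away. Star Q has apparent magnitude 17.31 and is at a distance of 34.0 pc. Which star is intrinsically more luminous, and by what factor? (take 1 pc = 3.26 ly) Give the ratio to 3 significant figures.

Star P is more luminous, by a factor of 1.24×10^6.

Star P: d = 36.1 ly / 3.26 = 11.07 pc
Star P: M = m − 5 log₁₀ d + 5 = -0.36 − 5·1.0443 + 5 = -0.581
Star Q: M = m − 5 log₁₀ d + 5 = 17.31 − 5·1.5315 + 5 = 14.653
ΔM = M_P − M_Q = -0.581 − (14.653) = -15.234; smaller M is more luminous → Star P.
L ratio = 10^(0.4 |ΔM|) = 10^6.094 = 1.241×10^6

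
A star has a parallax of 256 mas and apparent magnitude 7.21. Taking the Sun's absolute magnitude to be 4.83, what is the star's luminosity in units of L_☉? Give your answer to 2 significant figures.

L/L_☉ ≈ 0.017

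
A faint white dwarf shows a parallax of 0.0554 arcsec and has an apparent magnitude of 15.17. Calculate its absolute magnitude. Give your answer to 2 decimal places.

M ≈ 13.89

d = 1/p = 1/0.0554″ = 18.05 pc
5 log₁₀(d/10 pc) = 5 log₁₀(18.05) − 5 = 1.282
M = m − 5 log₁₀(d/10) = 15.17 − 1.282 = 13.888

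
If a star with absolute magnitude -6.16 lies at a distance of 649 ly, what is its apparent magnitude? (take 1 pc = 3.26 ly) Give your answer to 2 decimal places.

d = 649 ly / 3.26 = 199.1 pc
m = M + 5 log₁₀ d − 5 = -6.16 + 5·2.2990 − 5 = 0.335

m ≈ 0.34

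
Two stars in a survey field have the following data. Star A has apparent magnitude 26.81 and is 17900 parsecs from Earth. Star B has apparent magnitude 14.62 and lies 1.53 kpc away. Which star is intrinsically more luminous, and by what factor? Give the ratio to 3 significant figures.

Star B is more luminous, by a factor of 549.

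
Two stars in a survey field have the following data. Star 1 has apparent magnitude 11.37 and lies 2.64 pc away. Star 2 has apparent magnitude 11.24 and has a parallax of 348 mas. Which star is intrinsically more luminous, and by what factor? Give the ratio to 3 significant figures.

Star 1: M = m − 5 log₁₀ d + 5 = 11.37 − 5·0.4216 + 5 = 14.262
Star 2: p = 348 mas = 0.348″ → d = 1/p = 2.874 pc
Star 2: M = m − 5 log₁₀ d + 5 = 11.24 − 5·0.4584 + 5 = 13.948
ΔM = M_1 − M_2 = 14.262 − (13.948) = 0.314; smaller M is more luminous → Star 2.
L ratio = 10^(0.4 |ΔM|) = 10^0.126 = 1.335

Star 2 is more luminous, by a factor of 1.34.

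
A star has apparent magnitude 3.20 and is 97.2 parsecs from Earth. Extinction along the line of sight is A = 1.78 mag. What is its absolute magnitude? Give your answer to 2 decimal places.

M ≈ -3.52

5 log₁₀(d/10 pc) = 5 log₁₀(97.20) − 5 = 4.938
M = m − 5 log₁₀(d/10) − A = 3.20 − 4.938 − 1.78 = -3.518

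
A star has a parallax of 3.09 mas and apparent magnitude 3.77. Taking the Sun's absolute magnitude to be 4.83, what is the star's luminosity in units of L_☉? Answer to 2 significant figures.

L/L_☉ ≈ 2800

d = 1/p = 1000/3.09 mas = 323.6 pc
M = m − 5 log₁₀ d + 5 = 3.77 − 5·2.5100 + 5 = -3.780
M − M_☉ = -3.780 − 4.83 = -8.610
L/L_☉ = 10^(−0.4 × -8.610) = 2780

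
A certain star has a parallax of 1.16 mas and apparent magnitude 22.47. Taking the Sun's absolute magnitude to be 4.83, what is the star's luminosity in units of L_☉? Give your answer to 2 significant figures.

d = 1/p = 1000/1.16 mas = 862.1 pc
M = m − 5 log₁₀ d + 5 = 22.47 − 5·2.9355 + 5 = 12.792
M − M_☉ = 12.792 − 4.83 = 7.962
L/L_☉ = 10^(−0.4 × 7.962) = 6.533×10^-4

L/L_☉ ≈ 6.5×10^-4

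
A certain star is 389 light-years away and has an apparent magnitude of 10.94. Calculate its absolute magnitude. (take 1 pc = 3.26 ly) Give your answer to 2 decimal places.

M ≈ 5.56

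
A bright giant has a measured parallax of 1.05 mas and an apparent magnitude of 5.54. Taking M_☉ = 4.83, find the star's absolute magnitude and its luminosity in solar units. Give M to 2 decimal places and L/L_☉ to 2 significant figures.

d = 1/p = 1000/1.05 mas = 952.4 pc
M = m − 5 log₁₀ d + 5 = 5.54 − 5·2.9788 + 5 = -4.354
M − M_☉ = -4.354 − 4.83 = -9.184
L/L_☉ = 10^(−0.4 × -9.184) = 4717

M ≈ -4.35; L/L_☉ ≈ 4700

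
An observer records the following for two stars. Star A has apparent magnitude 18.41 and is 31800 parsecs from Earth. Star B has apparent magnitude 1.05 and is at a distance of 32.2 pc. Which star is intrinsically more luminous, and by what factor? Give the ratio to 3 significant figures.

Star A: M = m − 5 log₁₀ d + 5 = 18.41 − 5·4.5024 + 5 = 0.898
Star B: M = m − 5 log₁₀ d + 5 = 1.05 − 5·1.5079 + 5 = -1.489
ΔM = M_A − M_B = 0.898 − (-1.489) = 2.387; smaller M is more luminous → Star B.
L ratio = 10^(0.4 |ΔM|) = 10^0.955 = 9.013

Star B is more luminous, by a factor of 9.01.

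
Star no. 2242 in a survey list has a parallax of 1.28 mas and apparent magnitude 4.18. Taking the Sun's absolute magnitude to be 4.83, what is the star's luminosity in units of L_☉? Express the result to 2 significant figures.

L/L_☉ ≈ 11000

d = 1/p = 1000/1.28 mas = 781.2 pc
M = m − 5 log₁₀ d + 5 = 4.18 − 5·2.8928 + 5 = -5.284
M − M_☉ = -5.284 − 4.83 = -10.114
L/L_☉ = 10^(−0.4 × -10.114) = 11110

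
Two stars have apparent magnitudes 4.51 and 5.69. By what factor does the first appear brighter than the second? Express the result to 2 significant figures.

Magnitude difference = -1.18
Flux ratio = 10^(−0.4 Δm) = 10^(−0.4 × -1.18) = 10^0.472 = 2.965

3.0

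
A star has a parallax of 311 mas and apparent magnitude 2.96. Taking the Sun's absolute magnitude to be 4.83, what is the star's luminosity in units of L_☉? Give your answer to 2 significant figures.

d = 1/p = 1000/311 mas = 3.215 pc
M = m − 5 log₁₀ d + 5 = 2.96 − 5·0.5072 + 5 = 5.424
M − M_☉ = 5.424 − 4.83 = 0.594
L/L_☉ = 10^(−0.4 × 0.594) = 0.5787

L/L_☉ ≈ 0.58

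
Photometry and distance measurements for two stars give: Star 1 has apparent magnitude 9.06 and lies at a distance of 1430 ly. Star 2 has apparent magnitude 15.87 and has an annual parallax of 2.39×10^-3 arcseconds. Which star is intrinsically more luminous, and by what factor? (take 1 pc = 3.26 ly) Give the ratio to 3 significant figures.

Star 1 is more luminous, by a factor of 582.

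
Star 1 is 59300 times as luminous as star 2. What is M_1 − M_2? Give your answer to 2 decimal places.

M_1 − M_2 ≈ -11.93

Pogson: ΔM = −2.5 log₁₀(ratio) = −2.5 log₁₀(59300) = −2.5 × 4.7731 = -11.933
Star 1 is brighter, so it has the smaller magnitude: the difference is negative.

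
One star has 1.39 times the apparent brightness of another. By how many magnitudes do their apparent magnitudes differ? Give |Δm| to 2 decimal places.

|Δm| ≈ 0.36

Pogson: Δm = −2.5 log₁₀(ratio) = −2.5 log₁₀(1.39) = −2.5 × 0.1430 = -0.358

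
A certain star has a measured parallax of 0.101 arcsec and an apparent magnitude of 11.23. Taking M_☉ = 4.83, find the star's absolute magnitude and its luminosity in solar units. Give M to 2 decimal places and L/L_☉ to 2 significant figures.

M ≈ 11.25; L/L_☉ ≈ 2.7×10^-3

d = 1/p = 1/0.101″ = 9.901 pc
M = m − 5 log₁₀ d + 5 = 11.23 − 5·0.9957 + 5 = 11.252
M − M_☉ = 11.252 − 4.83 = 6.422
L/L_☉ = 10^(−0.4 × 6.422) = 2.700×10^-3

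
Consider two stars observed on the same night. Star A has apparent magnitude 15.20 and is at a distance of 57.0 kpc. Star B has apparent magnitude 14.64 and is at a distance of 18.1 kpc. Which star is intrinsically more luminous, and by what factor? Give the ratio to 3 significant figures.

Star A is more luminous, by a factor of 5.92.

Star A: d = 57.0 kpc = 57000 pc
Star A: M = m − 5 log₁₀ d + 5 = 15.20 − 5·4.7559 + 5 = -3.579
Star B: d = 18.1 kpc = 18100 pc
Star B: M = m − 5 log₁₀ d + 5 = 14.64 − 5·4.2577 + 5 = -1.648
ΔM = M_A − M_B = -3.579 − (-1.648) = -1.931; smaller M is more luminous → Star A.
L ratio = 10^(0.4 |ΔM|) = 10^0.772 = 5.921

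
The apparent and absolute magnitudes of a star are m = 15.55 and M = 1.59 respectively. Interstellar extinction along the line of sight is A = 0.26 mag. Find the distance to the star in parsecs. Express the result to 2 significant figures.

m − M = 5 log₁₀(d/10 pc) + A  ⇒  15.55 − (1.59) − 0.26 = 5 log₁₀(d/10)
13.700 = 5 log₁₀(d/10)
log₁₀ d = (m − M − A)/5 + 1 = 3.7400
d = 10^3.7400 = 5495 pc

d ≈ 5500 pc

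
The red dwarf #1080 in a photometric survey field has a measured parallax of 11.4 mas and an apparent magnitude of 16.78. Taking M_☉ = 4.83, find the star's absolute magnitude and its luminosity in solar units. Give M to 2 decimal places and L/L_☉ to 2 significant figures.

M ≈ 12.06; L/L_☉ ≈ 1.3×10^-3

d = 1/p = 1000/11.4 mas = 87.72 pc
M = m − 5 log₁₀ d + 5 = 16.78 − 5·1.9431 + 5 = 12.065
M − M_☉ = 12.065 − 4.83 = 7.235
L/L_☉ = 10^(−0.4 × 7.235) = 1.277×10^-3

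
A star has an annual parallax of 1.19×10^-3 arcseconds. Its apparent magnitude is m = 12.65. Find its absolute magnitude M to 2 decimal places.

d = 1/p = 1/1.19×10^-3″ = 840.3 pc
5 log₁₀(d/10 pc) = 5 log₁₀(840.3) − 5 = 9.622
M = m − 5 log₁₀(d/10) = 12.65 − 9.622 = 3.028

M ≈ 3.03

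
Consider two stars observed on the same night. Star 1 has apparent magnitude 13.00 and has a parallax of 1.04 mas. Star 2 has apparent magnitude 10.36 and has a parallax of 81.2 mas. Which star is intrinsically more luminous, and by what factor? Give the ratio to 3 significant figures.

Star 1: p = 1.04 mas = 1.04×10^-3″ → d = 1/p = 961.5 pc
Star 1: M = m − 5 log₁₀ d + 5 = 13.00 − 5·2.9830 + 5 = 3.085
Star 2: p = 81.2 mas = 0.0812″ → d = 1/p = 12.32 pc
Star 2: M = m − 5 log₁₀ d + 5 = 10.36 − 5·1.0904 + 5 = 9.908
ΔM = M_1 − M_2 = 3.085 − (9.908) = -6.823; smaller M is more luminous → Star 1.
L ratio = 10^(0.4 |ΔM|) = 10^2.729 = 535.9

Star 1 is more luminous, by a factor of 536.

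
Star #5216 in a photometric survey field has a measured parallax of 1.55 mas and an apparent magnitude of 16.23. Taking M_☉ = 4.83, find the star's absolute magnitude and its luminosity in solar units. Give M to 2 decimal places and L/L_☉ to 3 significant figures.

d = 1/p = 1000/1.55 mas = 645.2 pc
M = m − 5 log₁₀ d + 5 = 16.23 − 5·2.8097 + 5 = 7.182
M − M_☉ = 7.182 − 4.83 = 2.352
L/L_☉ = 10^(−0.4 × 2.352) = 0.1146

M ≈ 7.18; L/L_☉ ≈ 0.115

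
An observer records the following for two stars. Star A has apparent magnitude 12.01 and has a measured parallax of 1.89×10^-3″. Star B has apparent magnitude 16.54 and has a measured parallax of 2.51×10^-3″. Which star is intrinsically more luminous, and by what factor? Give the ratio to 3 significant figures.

Star A: d = 1/p = 1/1.89×10^-3″ = 529.1 pc
Star A: M = m − 5 log₁₀ d + 5 = 12.01 − 5·2.7235 + 5 = 3.392
Star B: d = 1/p = 1/2.51×10^-3″ = 398.4 pc
Star B: M = m − 5 log₁₀ d + 5 = 16.54 − 5·2.6003 + 5 = 8.538
ΔM = M_A − M_B = 3.392 − (8.538) = -5.146; smaller M is more luminous → Star A.
L ratio = 10^(0.4 |ΔM|) = 10^2.058 = 114.4

Star A is more luminous, by a factor of 114.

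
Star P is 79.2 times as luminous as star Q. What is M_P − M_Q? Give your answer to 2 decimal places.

Pogson: ΔM = −2.5 log₁₀(ratio) = −2.5 log₁₀(79.2) = −2.5 × 1.8987 = -4.747
Star P is brighter, so it has the smaller magnitude: the difference is negative.

M_P − M_Q ≈ -4.75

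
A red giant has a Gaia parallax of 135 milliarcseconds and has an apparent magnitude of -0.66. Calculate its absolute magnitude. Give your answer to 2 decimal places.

M ≈ -0.01

p = 135 mas = 0.135″ → d = 1/p = 7.407 pc
5 log₁₀(d/10 pc) = 5 log₁₀(7.407) − 5 = -0.652
M = m − 5 log₁₀(d/10) = -0.66 + 0.652 = -0.008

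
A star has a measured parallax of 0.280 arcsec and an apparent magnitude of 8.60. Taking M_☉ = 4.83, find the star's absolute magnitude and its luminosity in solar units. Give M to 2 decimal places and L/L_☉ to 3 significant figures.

M ≈ 10.84; L/L_☉ ≈ 3.96×10^-3

d = 1/p = 1/0.280″ = 3.571 pc
M = m − 5 log₁₀ d + 5 = 8.60 − 5·0.5528 + 5 = 10.836
M − M_☉ = 10.836 − 4.83 = 6.006
L/L_☉ = 10^(−0.4 × 6.006) = 3.960×10^-3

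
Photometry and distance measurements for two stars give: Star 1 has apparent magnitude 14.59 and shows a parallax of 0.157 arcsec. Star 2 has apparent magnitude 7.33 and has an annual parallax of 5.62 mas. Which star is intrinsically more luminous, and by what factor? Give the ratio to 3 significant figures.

Star 1: d = 1/p = 1/0.157″ = 6.369 pc
Star 1: M = m − 5 log₁₀ d + 5 = 14.59 − 5·0.8041 + 5 = 15.569
Star 2: p = 5.62 mas = 5.62×10^-3″ → d = 1/p = 177.9 pc
Star 2: M = m − 5 log₁₀ d + 5 = 7.33 − 5·2.2503 + 5 = 1.079
ΔM = M_1 − M_2 = 15.569 − (1.079) = 14.491; smaller M is more luminous → Star 2.
L ratio = 10^(0.4 |ΔM|) = 10^5.796 = 625600

Star 2 is more luminous, by a factor of 626000.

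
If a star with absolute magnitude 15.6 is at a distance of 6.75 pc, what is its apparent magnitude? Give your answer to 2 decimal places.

m = M + 5 log₁₀ d − 5 = 15.6 + 5·0.8293 − 5 = 14.747

m ≈ 14.75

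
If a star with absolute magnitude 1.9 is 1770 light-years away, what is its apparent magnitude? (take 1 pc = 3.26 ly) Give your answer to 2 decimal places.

m ≈ 10.57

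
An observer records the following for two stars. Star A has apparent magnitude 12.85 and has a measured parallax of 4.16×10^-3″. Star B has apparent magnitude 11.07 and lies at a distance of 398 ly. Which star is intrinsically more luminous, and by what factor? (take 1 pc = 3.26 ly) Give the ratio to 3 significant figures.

Star B is more luminous, by a factor of 1.33.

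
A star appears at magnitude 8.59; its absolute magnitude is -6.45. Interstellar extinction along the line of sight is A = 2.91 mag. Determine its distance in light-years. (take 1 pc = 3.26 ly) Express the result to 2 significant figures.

d ≈ 8700 ly

m − M = 5 log₁₀(d/10 pc) + A  ⇒  8.59 − (-6.45) − 2.91 = 5 log₁₀(d/10)
12.130 = 5 log₁₀(d/10)
log₁₀ d = (m − M − A)/5 + 1 = 3.4260
d = 10^3.4260 = 2667 pc
= 8694 ly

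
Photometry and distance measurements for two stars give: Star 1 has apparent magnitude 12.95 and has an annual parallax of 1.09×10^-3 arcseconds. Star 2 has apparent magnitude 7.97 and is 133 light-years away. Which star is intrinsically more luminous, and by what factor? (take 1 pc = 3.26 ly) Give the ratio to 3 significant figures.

Star 1 is more luminous, by a factor of 5.15.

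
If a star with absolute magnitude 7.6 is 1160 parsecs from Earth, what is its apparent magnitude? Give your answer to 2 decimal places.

m ≈ 17.92

m = M + 5 log₁₀ d − 5 = 7.6 + 5·3.0645 − 5 = 17.922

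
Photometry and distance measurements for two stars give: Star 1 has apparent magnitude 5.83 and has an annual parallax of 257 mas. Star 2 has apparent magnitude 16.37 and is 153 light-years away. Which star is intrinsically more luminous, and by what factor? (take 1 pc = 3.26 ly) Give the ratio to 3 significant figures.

Star 1: p = 257 mas = 0.257″ → d = 1/p = 3.891 pc
Star 1: M = m − 5 log₁₀ d + 5 = 5.83 − 5·0.5901 + 5 = 7.880
Star 2: d = 153 ly / 3.26 = 46.93 pc
Star 2: M = m − 5 log₁₀ d + 5 = 16.37 − 5·1.6715 + 5 = 13.013
ΔM = M_1 − M_2 = 7.880 − (13.013) = -5.133; smaller M is more luminous → Star 1.
L ratio = 10^(0.4 |ΔM|) = 10^2.053 = 113.0

Star 1 is more luminous, by a factor of 113.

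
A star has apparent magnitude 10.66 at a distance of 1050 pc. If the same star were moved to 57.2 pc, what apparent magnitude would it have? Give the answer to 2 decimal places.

Flux ∝ 1/d², so Δm = 5 log₁₀(d₂/d₁) = 5 log₁₀(57.2/1050) = -6.319
m₂ = m₁ + Δm = 10.66 + (-6.319) = 4.341

m ≈ 4.34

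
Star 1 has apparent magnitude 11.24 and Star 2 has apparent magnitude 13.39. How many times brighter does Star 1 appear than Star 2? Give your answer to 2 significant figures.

Magnitude difference = -2.15
Flux ratio = 10^(−0.4 Δm) = 10^(−0.4 × -2.15) = 10^0.860 = 7.244

7.2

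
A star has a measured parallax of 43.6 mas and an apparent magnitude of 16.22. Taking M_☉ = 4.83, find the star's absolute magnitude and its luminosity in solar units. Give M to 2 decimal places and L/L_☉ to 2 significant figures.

d = 1/p = 1000/43.6 mas = 22.94 pc
M = m − 5 log₁₀ d + 5 = 16.22 − 5·1.3605 + 5 = 14.417
M − M_☉ = 14.417 − 4.83 = 9.587
L/L_☉ = 10^(−0.4 × 9.587) = 1.462×10^-4

M ≈ 14.42; L/L_☉ ≈ 1.5×10^-4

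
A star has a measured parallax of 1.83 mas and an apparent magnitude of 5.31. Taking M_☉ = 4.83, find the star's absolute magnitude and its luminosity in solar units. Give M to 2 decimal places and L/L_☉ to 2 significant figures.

M ≈ -3.38; L/L_☉ ≈ 1900

d = 1/p = 1000/1.83 mas = 546.4 pc
M = m − 5 log₁₀ d + 5 = 5.31 − 5·2.7375 + 5 = -3.378
M − M_☉ = -3.378 − 4.83 = -8.208
L/L_☉ = 10^(−0.4 × -8.208) = 1919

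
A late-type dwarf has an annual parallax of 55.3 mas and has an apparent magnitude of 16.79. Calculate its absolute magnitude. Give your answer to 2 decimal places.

p = 55.3 mas = 0.0553″ → d = 1/p = 18.08 pc
5 log₁₀(d/10 pc) = 5 log₁₀(18.08) − 5 = 1.286
M = m − 5 log₁₀(d/10) = 16.79 − 1.286 = 15.504

M ≈ 15.50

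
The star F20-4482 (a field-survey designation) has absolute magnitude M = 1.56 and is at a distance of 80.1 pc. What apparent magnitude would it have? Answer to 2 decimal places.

m = M + 5 log₁₀ d − 5 = 1.56 + 5·1.9036 − 5 = 6.078

m ≈ 6.08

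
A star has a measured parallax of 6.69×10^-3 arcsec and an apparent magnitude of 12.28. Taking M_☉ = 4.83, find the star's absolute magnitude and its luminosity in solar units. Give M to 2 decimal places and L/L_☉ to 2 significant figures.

M ≈ 6.41; L/L_☉ ≈ 0.23

d = 1/p = 1/6.69×10^-3″ = 149.5 pc
M = m − 5 log₁₀ d + 5 = 12.28 − 5·2.1746 + 5 = 6.407
M − M_☉ = 6.407 − 4.83 = 1.577
L/L_☉ = 10^(−0.4 × 1.577) = 0.2340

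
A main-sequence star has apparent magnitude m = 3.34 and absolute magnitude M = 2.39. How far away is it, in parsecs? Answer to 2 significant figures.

μ = m − M = 0.950
m − M = 5 log₁₀ d − 5
log₁₀ d = (m − M)/5 + 1 = 1.1900
d = 10^1.1900 = 15.49 pc

d ≈ 15 pc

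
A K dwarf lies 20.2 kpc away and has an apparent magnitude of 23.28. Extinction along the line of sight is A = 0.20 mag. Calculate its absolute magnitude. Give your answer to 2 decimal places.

d = 20.2 kpc = 20200 pc
5 log₁₀(d/10 pc) = 5 log₁₀(20200) − 5 = 16.527
M = m − 5 log₁₀(d/10) − A = 23.28 − 16.527 − 0.20 = 6.553

M ≈ 6.55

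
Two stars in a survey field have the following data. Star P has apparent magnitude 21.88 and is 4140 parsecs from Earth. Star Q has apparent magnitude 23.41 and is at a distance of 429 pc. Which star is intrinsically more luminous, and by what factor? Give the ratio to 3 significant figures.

Star P is more luminous, by a factor of 381.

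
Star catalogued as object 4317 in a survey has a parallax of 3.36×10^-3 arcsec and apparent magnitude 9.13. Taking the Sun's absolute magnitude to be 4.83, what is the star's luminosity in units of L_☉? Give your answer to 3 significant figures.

d = 1/p = 1/3.36×10^-3″ = 297.6 pc
M = m − 5 log₁₀ d + 5 = 9.13 − 5·2.4737 + 5 = 1.762
M − M_☉ = 1.762 − 4.83 = -3.068
L/L_☉ = 10^(−0.4 × -3.068) = 16.88

L/L_☉ ≈ 16.9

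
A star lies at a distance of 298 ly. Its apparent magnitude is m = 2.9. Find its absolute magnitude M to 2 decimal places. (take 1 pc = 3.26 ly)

M ≈ -1.90

d = 298 ly / 3.26 = 91.41 pc
5 log₁₀(d/10 pc) = 5 log₁₀(91.41) − 5 = 4.805
M = m − 5 log₁₀(d/10) = 2.9 − 4.805 = -1.905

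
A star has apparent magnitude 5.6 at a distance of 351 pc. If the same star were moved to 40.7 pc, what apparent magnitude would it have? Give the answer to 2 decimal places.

m ≈ 0.92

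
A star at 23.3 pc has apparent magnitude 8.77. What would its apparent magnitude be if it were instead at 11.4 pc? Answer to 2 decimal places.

m ≈ 7.22

Flux ∝ 1/d², so Δm = 5 log₁₀(d₂/d₁) = 5 log₁₀(11.4/23.3) = -1.552
m₂ = m₁ + Δm = 8.77 + (-1.552) = 7.218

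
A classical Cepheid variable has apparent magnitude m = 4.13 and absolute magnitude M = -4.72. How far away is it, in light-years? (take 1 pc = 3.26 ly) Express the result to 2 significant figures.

Distance modulus: m − M = 4.13 − (-4.72) = 8.850
m − M = 5 log₁₀ d − 5
log₁₀ d = (m − M)/5 + 1 = 2.7700
d = 10^2.7700 = 588.8 pc
= 1920 ly

d ≈ 1900 ly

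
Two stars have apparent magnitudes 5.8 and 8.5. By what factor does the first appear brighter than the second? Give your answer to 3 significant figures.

Magnitude difference = -2.7
Flux ratio = 10^(−0.4 Δm) = 10^(−0.4 × -2.7) = 10^1.080 = 12.02

12.0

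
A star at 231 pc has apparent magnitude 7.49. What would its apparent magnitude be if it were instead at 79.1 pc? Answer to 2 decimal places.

m ≈ 5.16

Flux ∝ 1/d², so Δm = 5 log₁₀(d₂/d₁) = 5 log₁₀(79.1/231) = -2.327
m₂ = m₁ + Δm = 7.49 + (-2.327) = 5.163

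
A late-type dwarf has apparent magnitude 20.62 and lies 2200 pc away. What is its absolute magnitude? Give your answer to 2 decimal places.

M ≈ 8.91

5 log₁₀(d/10 pc) = 5 log₁₀(2200) − 5 = 11.712
M = m − 5 log₁₀(d/10) = 20.62 − 11.712 = 8.908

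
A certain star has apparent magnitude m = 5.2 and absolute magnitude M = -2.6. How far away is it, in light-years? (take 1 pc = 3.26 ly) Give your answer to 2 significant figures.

d ≈ 1200 ly

μ = m − M = 7.800
m − M = 5 log₁₀ d − 5
log₁₀ d = (m − M)/5 + 1 = 2.5600
d = 10^2.5600 = 363.1 pc
= 1184 ly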